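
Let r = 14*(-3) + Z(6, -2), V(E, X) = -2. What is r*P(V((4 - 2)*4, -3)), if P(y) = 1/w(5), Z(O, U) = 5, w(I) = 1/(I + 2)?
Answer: -259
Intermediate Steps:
w(I) = 1/(2 + I)
P(y) = 7 (P(y) = 1/(1/(2 + 5)) = 1/(1/7) = 1/(⅐) = 7)
r = -37 (r = 14*(-3) + 5 = -42 + 5 = -37)
r*P(V((4 - 2)*4, -3)) = -37*7 = -259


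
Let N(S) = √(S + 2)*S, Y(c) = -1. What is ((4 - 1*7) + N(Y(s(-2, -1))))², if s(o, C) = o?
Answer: 16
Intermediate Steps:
N(S) = S*√(2 + S) (N(S) = √(2 + S)*S = S*√(2 + S))
((4 - 1*7) + N(Y(s(-2, -1))))² = ((4 - 1*7) - √(2 - 1))² = ((4 - 7) - √1)² = (-3 - 1*1)² = (-3 - 1)² = (-4)² = 16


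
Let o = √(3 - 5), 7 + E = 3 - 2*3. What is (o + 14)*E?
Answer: -140 - 10*I*√2 ≈ -140.0 - 14.142*I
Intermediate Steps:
E = -10 (E = -7 + (3 - 2*3) = -7 + (3 - 6) = -7 - 3 = -10)
o = I*√2 (o = √(-2) = I*√2 ≈ 1.4142*I)
(o + 14)*E = (I*√2 + 14)*(-10) = (14 + I*√2)*(-10) = -140 - 10*I*√2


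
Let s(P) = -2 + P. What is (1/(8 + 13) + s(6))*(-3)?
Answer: -85/7 ≈ -12.143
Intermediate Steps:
(1/(8 + 13) + s(6))*(-3) = (1/(8 + 13) + (-2 + 6))*(-3) = (1/21 + 4)*(-3) = (85/21)*(-3) = -85/7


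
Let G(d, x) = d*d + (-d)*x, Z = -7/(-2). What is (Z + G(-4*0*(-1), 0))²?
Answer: 49/4 ≈ 12.250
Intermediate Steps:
Z = 7/2 (Z = -7*(-½) = 7/2 ≈ 3.5000)
G(d, x) = d² - d*x
(Z + G(-4*0*(-1), 0))² = (7/2 + (-4*0*(-1))*(-4*0*(-1) - 1*0))² = (7/2 + (0*(-1))*(0*(-1) + 0))² = (7/2 + 0*(0 + 0))² = (7/2 + 0*0)² = (7/2 + 0)² = (7/2)² = 49/4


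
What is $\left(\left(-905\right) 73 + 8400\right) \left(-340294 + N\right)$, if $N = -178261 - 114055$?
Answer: $36479455650$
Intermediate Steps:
$N = -292316$
$\left(\left(-905\right) 73 + 8400\right) \left(-340294 + N\right) = \left(\left(-905\right) 73 + 8400\right) \left(-340294 - 292316\right) = \left(-66065 + 8400\right) \left(-632610\right) = \left(-57665\right) \left(-632610\right) = 36479455650$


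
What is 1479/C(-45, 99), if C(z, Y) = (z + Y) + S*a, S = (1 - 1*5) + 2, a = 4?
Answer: 1479/46 ≈ 32.152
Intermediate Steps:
S = -2 (S = (1 - 5) + 2 = -4 + 2 = -2)
C(z, Y) = -8 + Y + z (C(z, Y) = (z + Y) - 2*4 = (Y + z) - 8 = -8 + Y + z)
1479/C(-45, 99) = 1479/(-8 + 99 - 45) = 1479/46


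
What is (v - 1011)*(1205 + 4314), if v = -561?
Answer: -8675868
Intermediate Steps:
(v - 1011)*(1205 + 4314) = (-561 - 1011)*(1205 + 4314) = -1572*5519 = -8675868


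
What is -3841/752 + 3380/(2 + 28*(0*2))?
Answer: 1267039/752 ≈ 1684.9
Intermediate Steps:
-3841/752 + 3380/(2 + 28*(0*2)) = -3841*1/752 + 3380/(2 + 28*0) = -3841/752 + 3380/(2 + 0) = -3841/752 + 3380/2 = -3841/752 + 3380*(1/2) = -3841/752 + 1690 = 1267039/752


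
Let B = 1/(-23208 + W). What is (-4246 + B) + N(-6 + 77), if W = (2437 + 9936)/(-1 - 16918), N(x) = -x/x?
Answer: -1667663242594/392668525 ≈ -4247.0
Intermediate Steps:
N(x) = -1 (N(x) = -1*1 = -1)
W = -12373/16919 (W = 12373/(-16919) = 12373*(-1/16919) = -12373/16919 ≈ -0.73131)
B = -16919/392668525 (B = 1/(-23208 - 12373/16919) = 1/(-392668525/16919) = -16919/392668525 ≈ -4.3087e-5)
(-4246 + B) + N(-6 + 77) = (-4246 - 16919/392668525) - 1 = -1667270574069/392668525 - 1 = -1667663242594/392668525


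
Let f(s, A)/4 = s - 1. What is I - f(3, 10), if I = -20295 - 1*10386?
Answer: -30689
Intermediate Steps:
f(s, A) = -4 + 4*s (f(s, A) = 4*(s - 1) = 4*(-1 + s) = -4 + 4*s)
I = -30681 (I = -20295 - 10386 = -30681)
I - f(3, 10) = -30681 - (-4 + 4*3) = -30681 - (-4 + 12) = -30681 - 1*8 = -30681 - 8 = -30689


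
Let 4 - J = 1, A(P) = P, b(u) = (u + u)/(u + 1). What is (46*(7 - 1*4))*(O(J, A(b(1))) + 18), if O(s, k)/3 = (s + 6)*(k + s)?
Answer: 17388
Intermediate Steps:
b(u) = 2*u/(1 + u) (b(u) = (2*u)/(1 + u) = 2*u/(1 + u))
J = 3 (J = 4 - 1*1 = 4 - 1 = 3)
O(s, k) = 3*(6 + s)*(k + s) (O(s, k) = 3*((s + 6)*(k + s)) = 3*((6 + s)*(k + s)) = 3*(6 + s)*(k + s))
(46*(7 - 1*4))*(O(J, A(b(1))) + 18) = (46*(7 - 1*4))*((3*3² + 18*(2*1/(1 + 1)) + 18*3 + 3*(2*1/(1 + 1))*3) + 18) = (46*(7 - 4))*((3*9 + 18*(2*1/2) + 54 + 3*(2*1/2)*3) + 18) = (46*3)*((27 + 18*(2*1*(½)) + 54 + 3*(2*1*(½))*3) + 18) = 138*((27 + 18*1 + 54 + 3*1*3) + 18) = 138*((27 + 18 + 54 + 9) + 18) = 138*(108 + 18) = 138*126 = 17388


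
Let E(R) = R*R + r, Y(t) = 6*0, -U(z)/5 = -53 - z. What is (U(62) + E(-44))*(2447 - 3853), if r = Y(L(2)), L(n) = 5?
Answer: -3530466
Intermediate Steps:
U(z) = 265 + 5*z (U(z) = -5*(-53 - z) = 265 + 5*z)
Y(t) = 0
r = 0
E(R) = R² (E(R) = R*R + 0 = R² + 0 = R²)
(U(62) + E(-44))*(2447 - 3853) = ((265 + 5*62) + (-44)²)*(2447 - 3853) = ((265 + 310) + 1936)*(-1406) = (575 + 1936)*(-1406) = 2511*(-1406) = -3530466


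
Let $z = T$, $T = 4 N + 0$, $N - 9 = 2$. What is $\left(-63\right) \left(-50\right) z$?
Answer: $138600$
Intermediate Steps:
$N = 11$ ($N = 9 + 2 = 11$)
$T = 44$ ($T = 4 \cdot 11 + 0 = 44 + 0 = 44$)
$z = 44$
$\left(-63\right) \left(-50\right) z = \left(-63\right) \left(-50\right) 44 = 3150 \cdot 44 = 138600$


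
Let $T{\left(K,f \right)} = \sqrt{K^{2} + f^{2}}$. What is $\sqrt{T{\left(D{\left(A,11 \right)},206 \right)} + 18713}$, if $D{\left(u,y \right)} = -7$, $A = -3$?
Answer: $\sqrt{18713 + \sqrt{42485}} \approx 137.55$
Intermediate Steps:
$\sqrt{T{\left(D{\left(A,11 \right)},206 \right)} + 18713} = \sqrt{\sqrt{\left(-7\right)^{2} + 206^{2}} + 18713} = \sqrt{\sqrt{49 + 42436} + 18713} = \sqrt{\sqrt{42485} + 18713} = \sqrt{18713 + \sqrt{42485}}$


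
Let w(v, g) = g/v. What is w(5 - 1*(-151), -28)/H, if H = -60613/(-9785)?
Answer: -9785/337701 ≈ -0.028975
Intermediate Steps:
H = 60613/9785 (H = -60613*(-1/9785) = 60613/9785 ≈ 6.1945)
w(5 - 1*(-151), -28)/H = (-28/(5 - 1*(-151)))/(60613/9785) = -28/(5 + 151)*(9785/60613) = -28/156*(9785/60613) = -28*1/156*(9785/60613) = -7/39*9785/60613 = -9785/337701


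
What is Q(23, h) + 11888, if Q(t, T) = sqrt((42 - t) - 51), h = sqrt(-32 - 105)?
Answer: 11888 + 4*I*sqrt(2) ≈ 11888.0 + 5.6569*I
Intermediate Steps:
h = I*sqrt(137) (h = sqrt(-137) = I*sqrt(137) ≈ 11.705*I)
Q(t, T) = sqrt(-9 - t)
Q(23, h) + 11888 = sqrt(-9 - 1*23) + 11888 = sqrt(-9 - 23) + 11888 = sqrt(-32) + 11888 = 4*I*sqrt(2) + 11888 = 11888 + 4*I*sqrt(2)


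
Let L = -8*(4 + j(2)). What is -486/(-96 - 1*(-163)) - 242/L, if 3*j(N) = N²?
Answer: -6783/4288 ≈ -1.5819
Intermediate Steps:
j(N) = N²/3
L = -128/3 (L = -8*(4 + (⅓)*2²) = -8*(4 + (⅓)*4) = -8*(4 + 4/3) = -8*16/3 = -128/3 ≈ -42.667)
-486/(-96 - 1*(-163)) - 242/L = -486/(-96 - 1*(-163)) - 242/(-128/3) = -486/(-96 + 163) - 242*(-3/128) = -486/67 + 363/64 = -6783/4288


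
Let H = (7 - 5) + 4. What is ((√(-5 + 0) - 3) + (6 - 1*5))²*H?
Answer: 6*(2 - I*√5)² ≈ -6.0 - 53.666*I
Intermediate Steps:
H = 6 (H = 2 + 4 = 6)
((√(-5 + 0) - 3) + (6 - 1*5))²*H = ((√(-5 + 0) - 3) + (6 - 1*5))²*6 = ((√(-5) - 3) + (6 - 5))²*6 = ((I*√5 - 3) + 1)²*6 = ((-3 + I*√5) + 1)²*6 = (-2 + I*√5)²*6 = 6*(-2 + I*√5)²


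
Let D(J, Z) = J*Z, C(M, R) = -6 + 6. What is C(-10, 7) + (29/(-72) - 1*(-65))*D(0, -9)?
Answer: 0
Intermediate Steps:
C(M, R) = 0
C(-10, 7) + (29/(-72) - 1*(-65))*D(0, -9) = 0 + (29/(-72) - 1*(-65))*(0*(-9)) = 0 + (29*(-1/72) + 65)*0 = 0 + (-29/72 + 65)*0 = 0 + (4651/72)*0 = 0 + 0 = 0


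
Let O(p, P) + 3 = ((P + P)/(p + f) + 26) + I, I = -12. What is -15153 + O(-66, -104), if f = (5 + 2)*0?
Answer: -499582/33 ≈ -15139.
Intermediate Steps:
f = 0 (f = 7*0 = 0)
O(p, P) = 11 + 2*P/p (O(p, P) = -3 + (((P + P)/(p + 0) + 26) - 12) = -3 + (((2*P)/p + 26) - 12) = -3 + ((2*P/p + 26) - 12) = -3 + ((26 + 2*P/p) - 12) = -3 + (14 + 2*P/p) = 11 + 2*P/p)
-15153 + O(-66, -104) = -15153 + (11 + 2*(-104)/(-66)) = -15153 + (11 + 2*(-104)*(-1/66)) = -15153 + (11 + 104/33) = -15153 + 467/33 = -499582/33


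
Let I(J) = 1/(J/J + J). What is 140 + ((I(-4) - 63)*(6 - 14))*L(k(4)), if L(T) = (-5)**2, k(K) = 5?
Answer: 38420/3 ≈ 12807.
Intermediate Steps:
I(J) = 1/(1 + J)
L(T) = 25
140 + ((I(-4) - 63)*(6 - 14))*L(k(4)) = 140 + ((1/(1 - 4) - 63)*(6 - 14))*25 = 140 + ((1/(-3) - 63)*(-8))*25 = 140 + ((-1/3 - 63)*(-8))*25 = 140 - 190/3*(-8)*25 = 140 + (1520/3)*25 = 140 + 38000/3 = 38420/3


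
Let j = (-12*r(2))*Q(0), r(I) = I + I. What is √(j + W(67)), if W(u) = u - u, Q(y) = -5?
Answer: 4*√15 ≈ 15.492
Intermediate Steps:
W(u) = 0
r(I) = 2*I
j = 240 (j = -24*2*(-5) = -12*4*(-5) = -48*(-5) = 240)
√(j + W(67)) = √(240 + 0) = √240 = 4*√15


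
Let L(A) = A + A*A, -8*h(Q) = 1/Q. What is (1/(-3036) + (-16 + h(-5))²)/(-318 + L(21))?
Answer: 309915239/174873600 ≈ 1.7722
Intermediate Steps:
h(Q) = -1/(8*Q)
L(A) = A + A²
(1/(-3036) + (-16 + h(-5))²)/(-318 + L(21)) = (1/(-3036) + (-16 - ⅛/(-5))²)/(-318 + 21*(1 + 21)) = (-1/3036 + (-16 - ⅛*(-⅕))²)/(-318 + 21*22) = (-1/3036 + (-16 + 1/40)²)/(-318 + 462) = (-1/3036 + (-639/40)²)/144 = (-1/3036 + 408321/1600)*(1/144) = (309915239/1214400)*(1/144) = 309915239/174873600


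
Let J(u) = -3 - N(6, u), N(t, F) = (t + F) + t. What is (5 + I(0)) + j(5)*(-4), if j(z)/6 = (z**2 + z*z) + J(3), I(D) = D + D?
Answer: -763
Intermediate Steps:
I(D) = 2*D
N(t, F) = F + 2*t (N(t, F) = (F + t) + t = F + 2*t)
J(u) = -15 - u (J(u) = -3 - (u + 2*6) = -3 - (u + 12) = -3 - (12 + u) = -3 + (-12 - u) = -15 - u)
j(z) = -108 + 12*z**2 (j(z) = 6*((z**2 + z*z) + (-15 - 1*3)) = 6*((z**2 + z**2) + (-15 - 3)) = 6*(2*z**2 - 18) = 6*(-18 + 2*z**2) = -108 + 12*z**2)
(5 + I(0)) + j(5)*(-4) = (5 + 2*0) + (-108 + 12*5**2)*(-4) = (5 + 0) + (-108 + 12*25)*(-4) = 5 + (-108 + 300)*(-4) = 5 + 192*(-4) = 5 - 768 = -763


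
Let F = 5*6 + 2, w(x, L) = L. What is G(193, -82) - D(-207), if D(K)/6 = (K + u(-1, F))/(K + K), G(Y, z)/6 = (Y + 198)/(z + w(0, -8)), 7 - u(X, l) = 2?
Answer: -10003/345 ≈ -28.994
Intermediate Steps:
F = 32 (F = 30 + 2 = 32)
u(X, l) = 5 (u(X, l) = 7 - 1*2 = 7 - 2 = 5)
G(Y, z) = 6*(198 + Y)/(-8 + z) (G(Y, z) = 6*((Y + 198)/(z - 8)) = 6*((198 + Y)/(-8 + z)) = 6*(198 + Y)/(-8 + z))
D(K) = 3*(5 + K)/K (D(K) = 6*((K + 5)/(K + K)) = 6*((5 + K)/((2*K))) = 6*((5 + K)*(1/(2*K))) = 6*((5 + K)/(2*K)) = 3*(5 + K)/K)
G(193, -82) - D(-207) = 6*(198 + 193)/(-8 - 82) - (3 + 15/(-207)) = 6*391/(-90) - (3 + 15*(-1/207)) = 6*(-1/90)*391 - (3 - 5/69) = -391/15 - 1*202/69 = -391/15 - 202/69 = -10003/345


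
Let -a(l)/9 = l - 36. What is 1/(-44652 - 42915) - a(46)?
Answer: 7881029/87567 ≈ 90.000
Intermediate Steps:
a(l) = 324 - 9*l (a(l) = -9*(l - 36) = -9*(-36 + l) = 324 - 9*l)
1/(-44652 - 42915) - a(46) = 1/(-44652 - 42915) - (324 - 9*46) = 1/(-87567) - (324 - 414) = -1/87567 - 1*(-90) = -1/87567 + 90 = 7881029/87567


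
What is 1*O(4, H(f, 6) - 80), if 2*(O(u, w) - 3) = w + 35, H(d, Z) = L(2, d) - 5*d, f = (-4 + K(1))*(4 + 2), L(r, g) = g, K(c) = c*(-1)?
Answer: 81/2 ≈ 40.500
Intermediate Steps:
K(c) = -c
f = -30 (f = (-4 - 1*1)*(4 + 2) = (-4 - 1)*6 = -5*6 = -30)
H(d, Z) = -4*d (H(d, Z) = d - 5*d = -4*d)
O(u, w) = 41/2 + w/2 (O(u, w) = 3 + (w + 35)/2 = 3 + (35 + w)/2 = 3 + (35/2 + w/2) = 41/2 + w/2)
1*O(4, H(f, 6) - 80) = 1*(41/2 + (-4*(-30) - 80)/2) = 1*(41/2 + (120 - 80)/2) = 1*(41/2 + (½)*40) = 1*(41/2 + 20) = 1*(81/2) = 81/2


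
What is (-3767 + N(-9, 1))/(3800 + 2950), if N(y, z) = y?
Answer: -1888/3375 ≈ -0.55941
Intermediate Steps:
(-3767 + N(-9, 1))/(3800 + 2950) = (-3767 - 9)/(3800 + 2950) = -3776/6750 = -3776*1/6750 = -1888/3375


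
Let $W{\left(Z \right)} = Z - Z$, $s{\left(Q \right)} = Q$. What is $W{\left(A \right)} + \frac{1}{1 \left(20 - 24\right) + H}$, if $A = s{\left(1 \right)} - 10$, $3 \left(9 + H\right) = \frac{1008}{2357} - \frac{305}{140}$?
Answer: $- \frac{197988}{2689397} \approx -0.073618$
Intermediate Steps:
$H = - \frac{1897445}{197988}$ ($H = -9 + \frac{\frac{1008}{2357} - \frac{305}{140}}{3} = -9 + \frac{1008 \cdot \frac{1}{2357} - \frac{61}{28}}{3} = -9 + \frac{\frac{1008}{2357} - \frac{61}{28}}{3} = -9 + \frac{1}{3} \left(- \frac{115553}{65996}\right) = -9 - \frac{115553}{197988} = - \frac{1897445}{197988} \approx -9.5836$)
$A = -9$ ($A = 1 - 10 = -9$)
$W{\left(Z \right)} = 0$
$W{\left(A \right)} + \frac{1}{1 \left(20 - 24\right) + H} = 0 + \frac{1}{1 \left(20 - 24\right) - \frac{1897445}{197988}} = 0 + \frac{1}{1 \left(-4\right) - \frac{1897445}{197988}} = 0 + \frac{1}{-4 - \frac{1897445}{197988}} = 0 + \frac{1}{- \frac{2689397}{197988}} = 0 - \frac{197988}{2689397} = - \frac{197988}{2689397}$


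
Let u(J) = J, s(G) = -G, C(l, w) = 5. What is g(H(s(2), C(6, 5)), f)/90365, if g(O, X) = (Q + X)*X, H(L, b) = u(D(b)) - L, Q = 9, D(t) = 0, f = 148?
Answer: 23236/90365 ≈ 0.25713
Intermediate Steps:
H(L, b) = -L (H(L, b) = 0 - L = -L)
g(O, X) = X*(9 + X) (g(O, X) = (9 + X)*X = X*(9 + X))
g(H(s(2), C(6, 5)), f)/90365 = (148*(9 + 148))/90365 = (148*157)*(1/90365) = 23236*(1/90365) = 23236/90365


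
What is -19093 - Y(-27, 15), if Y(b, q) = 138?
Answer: -19231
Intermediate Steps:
-19093 - Y(-27, 15) = -19093 - 1*138 = -19093 - 138 = -19231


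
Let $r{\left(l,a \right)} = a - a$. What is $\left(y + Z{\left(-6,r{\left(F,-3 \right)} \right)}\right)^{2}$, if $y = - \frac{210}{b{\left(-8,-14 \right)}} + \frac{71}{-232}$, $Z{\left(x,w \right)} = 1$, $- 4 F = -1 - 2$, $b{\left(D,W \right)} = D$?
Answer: $\frac{39075001}{53824} \approx 725.98$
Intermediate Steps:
$F = \frac{3}{4}$ ($F = - \frac{-1 - 2}{4} = \left(- \frac{1}{4}\right) \left(-3\right) = \frac{3}{4} \approx 0.75$)
$r{\left(l,a \right)} = 0$
$y = \frac{6019}{232}$ ($y = - \frac{210}{-8} + \frac{71}{-232} = \left(-210\right) \left(- \frac{1}{8}\right) + 71 \left(- \frac{1}{232}\right) = \frac{105}{4} - \frac{71}{232} = \frac{6019}{232} \approx 25.944$)
$\left(y + Z{\left(-6,r{\left(F,-3 \right)} \right)}\right)^{2} = \left(\frac{6019}{232} + 1\right)^{2} = \left(\frac{6251}{232}\right)^{2} = \frac{39075001}{53824}$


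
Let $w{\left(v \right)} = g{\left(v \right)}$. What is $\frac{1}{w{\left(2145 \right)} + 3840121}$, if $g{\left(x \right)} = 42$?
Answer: $\frac{1}{3840163} \approx 2.6041 \cdot 10^{-7}$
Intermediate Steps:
$w{\left(v \right)} = 42$
$\frac{1}{w{\left(2145 \right)} + 3840121} = \frac{1}{42 + 3840121} = \frac{1}{3840163}$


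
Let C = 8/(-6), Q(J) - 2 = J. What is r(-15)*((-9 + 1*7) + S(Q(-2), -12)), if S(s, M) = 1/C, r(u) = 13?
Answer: -143/4 ≈ -35.750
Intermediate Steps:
Q(J) = 2 + J
C = -4/3 (C = 8*(-⅙) = -4/3 ≈ -1.3333)
S(s, M) = -¾ (S(s, M) = 1/(-4/3) = -¾)
r(-15)*((-9 + 1*7) + S(Q(-2), -12)) = 13*((-9 + 1*7) - ¾) = 13*((-9 + 7) - ¾) = 13*(-2 - ¾) = 13*(-11/4) = -143/4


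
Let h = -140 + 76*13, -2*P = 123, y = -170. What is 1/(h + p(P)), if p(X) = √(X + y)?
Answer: 1696/1438671 - I*√926/1438671 ≈ 0.0011789 - 2.1152e-5*I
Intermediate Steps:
P = -123/2 (P = -½*123 = -123/2 ≈ -61.500)
h = 848 (h = -140 + 988 = 848)
p(X) = √(-170 + X) (p(X) = √(X - 170) = √(-170 + X))
1/(h + p(P)) = 1/(848 + √(-170 - 123/2)) = 1/(848 + √(-463/2)) = 1/(848 + I*√926/2)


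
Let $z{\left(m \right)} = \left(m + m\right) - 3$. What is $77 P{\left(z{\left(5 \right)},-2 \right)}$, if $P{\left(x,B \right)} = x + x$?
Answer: $1078$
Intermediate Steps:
$z{\left(m \right)} = -3 + 2 m$ ($z{\left(m \right)} = 2 m - 3 = -3 + 2 m$)
$P{\left(x,B \right)} = 2 x$
$77 P{\left(z{\left(5 \right)},-2 \right)} = 77 \cdot 2 \left(-3 + 2 \cdot 5\right) = 77 \cdot 2 \left(-3 + 10\right) = 77 \cdot 2 \cdot 7 = 77 \cdot 14 = 1078$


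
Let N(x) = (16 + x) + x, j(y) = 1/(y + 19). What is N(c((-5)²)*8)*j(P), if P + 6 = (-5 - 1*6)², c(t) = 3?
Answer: 32/67 ≈ 0.47761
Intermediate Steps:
P = 115 (P = -6 + (-5 - 1*6)² = -6 + (-5 - 6)² = -6 + (-11)² = -6 + 121 = 115)
j(y) = 1/(19 + y)
N(x) = 16 + 2*x
N(c((-5)²)*8)*j(P) = (16 + 2*(3*8))/(19 + 115) = (16 + 2*24)/134 = (16 + 48)*(1/134) = 64*(1/134) = 32/67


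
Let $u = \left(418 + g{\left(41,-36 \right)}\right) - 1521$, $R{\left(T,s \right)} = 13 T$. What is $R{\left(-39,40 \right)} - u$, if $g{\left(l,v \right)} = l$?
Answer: $555$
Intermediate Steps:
$u = -1062$ ($u = \left(418 + 41\right) - 1521 = 459 - 1521 = -1062$)
$R{\left(-39,40 \right)} - u = 13 \left(-39\right) - -1062 = -507 + 1062 = 555$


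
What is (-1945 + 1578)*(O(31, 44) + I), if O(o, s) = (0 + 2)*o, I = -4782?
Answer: 1732240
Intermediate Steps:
O(o, s) = 2*o
(-1945 + 1578)*(O(31, 44) + I) = (-1945 + 1578)*(2*31 - 4782) = -367*(62 - 4782) = -367*(-4720) = 1732240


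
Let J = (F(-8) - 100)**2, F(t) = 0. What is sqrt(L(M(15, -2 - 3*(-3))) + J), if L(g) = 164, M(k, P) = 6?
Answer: 22*sqrt(21) ≈ 100.82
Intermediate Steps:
J = 10000 (J = (0 - 100)**2 = (-100)**2 = 10000)
sqrt(L(M(15, -2 - 3*(-3))) + J) = sqrt(164 + 10000) = sqrt(10164) = 22*sqrt(21)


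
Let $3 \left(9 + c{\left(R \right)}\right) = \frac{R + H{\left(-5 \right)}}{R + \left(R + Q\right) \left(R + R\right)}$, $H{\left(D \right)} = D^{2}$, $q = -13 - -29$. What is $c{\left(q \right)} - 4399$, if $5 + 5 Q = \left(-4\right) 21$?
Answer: $- \frac{2750797}{624} \approx -4408.3$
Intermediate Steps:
$Q = - \frac{89}{5}$ ($Q = -1 + \frac{\left(-4\right) 21}{5} = -1 + \frac{1}{5} \left(-84\right) = -1 - \frac{84}{5} = - \frac{89}{5} \approx -17.8$)
$q = 16$ ($q = -13 + 29 = 16$)
$c{\left(R \right)} = -9 + \frac{25 + R}{3 \left(R + 2 R \left(- \frac{89}{5} + R\right)\right)}$ ($c{\left(R \right)} = -9 + \frac{\left(R + \left(-5\right)^{2}\right) \frac{1}{R + \left(R - \frac{89}{5}\right) \left(R + R\right)}}{3} = -9 + \frac{\left(R + 25\right) \frac{1}{R + \left(- \frac{89}{5} + R\right) 2 R}}{3} = -9 + \frac{\left(25 + R\right) \frac{1}{R + 2 R \left(- \frac{89}{5} + R\right)}}{3} = -9 + \frac{\frac{1}{R + 2 R \left(- \frac{89}{5} + R\right)} \left(25 + R\right)}{3} = -9 + \frac{25 + R}{3 \left(R + 2 R \left(- \frac{89}{5} + R\right)\right)}$)
$c{\left(q \right)} - 4399 = \frac{125 - 270 \cdot 16^{2} + 4676 \cdot 16}{3 \cdot 16 \left(-173 + 10 \cdot 16\right)} - 4399 = \frac{1}{3} \cdot \frac{1}{16} \frac{1}{-173 + 160} \left(125 - 69120 + 74816\right) - 4399 = \frac{1}{3} \cdot \frac{1}{16} \frac{1}{-13} \left(125 - 69120 + 74816\right) - 4399 = \frac{1}{3} \cdot \frac{1}{16} \left(- \frac{1}{13}\right) 5821 - 4399 = - \frac{5821}{624} - 4399 = - \frac{2750797}{624}$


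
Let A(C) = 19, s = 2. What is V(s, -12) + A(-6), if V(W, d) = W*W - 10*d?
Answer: 143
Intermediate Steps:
V(W, d) = W² - 10*d
V(s, -12) + A(-6) = (2² - 10*(-12)) + 19 = (4 + 120) + 19 = 124 + 19 = 143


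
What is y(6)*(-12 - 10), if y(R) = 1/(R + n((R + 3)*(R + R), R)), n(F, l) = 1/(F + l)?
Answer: -2508/685 ≈ -3.6613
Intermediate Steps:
y(R) = 1/(R + 1/(R + 2*R*(3 + R))) (y(R) = 1/(R + 1/((R + 3)*(R + R) + R)) = 1/(R + 1/((3 + R)*(2*R) + R)) = 1/(R + 1/(2*R*(3 + R) + R)) = 1/(R + 1/(R + 2*R*(3 + R))))
y(6)*(-12 - 10) = (6*(7 + 2*6)/(1 + 6²*(7 + 2*6)))*(-12 - 10) = (6*(7 + 12)/(1 + 36*(7 + 12)))*(-22) = (6*19/(1 + 36*19))*(-22) = (6*19/(1 + 684))*(-22) = (6*19/685)*(-22) = (6*(1/685)*19)*(-22) = (114/685)*(-22) = -2508/685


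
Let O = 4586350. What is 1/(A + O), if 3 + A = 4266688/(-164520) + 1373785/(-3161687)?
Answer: 65020093155/298202994687768428 ≈ 2.1804e-7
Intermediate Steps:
A = -1909553665822/65020093155 (A = -3 + (4266688/(-164520) + 1373785/(-3161687)) = -3 + (4266688*(-1/164520) + 1373785*(-1/3161687)) = -3 + (-533336/20565 - 1373785/3161687) = -3 - 1714493386357/65020093155 = -1909553665822/65020093155 ≈ -29.369)
1/(A + O) = 1/(-1909553665822/65020093155 + 4586350) = 1/(298202994687768428/65020093155) = 65020093155/298202994687768428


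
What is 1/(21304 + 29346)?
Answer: 1/50650 ≈ 1.9743e-5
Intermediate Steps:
1/(21304 + 29346) = 1/50650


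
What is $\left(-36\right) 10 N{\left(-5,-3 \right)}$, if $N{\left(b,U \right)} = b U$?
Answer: $-5400$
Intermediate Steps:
$N{\left(b,U \right)} = U b$
$\left(-36\right) 10 N{\left(-5,-3 \right)} = \left(-36\right) 10 \left(\left(-3\right) \left(-5\right)\right) = \left(-360\right) 15 = -5400$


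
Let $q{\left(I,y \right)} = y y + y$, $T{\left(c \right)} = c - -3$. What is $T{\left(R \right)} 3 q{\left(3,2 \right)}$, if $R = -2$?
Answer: $18$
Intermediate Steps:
$T{\left(c \right)} = 3 + c$ ($T{\left(c \right)} = c + 3 = 3 + c$)
$q{\left(I,y \right)} = y + y^{2}$ ($q{\left(I,y \right)} = y^{2} + y = y + y^{2}$)
$T{\left(R \right)} 3 q{\left(3,2 \right)} = \left(3 - 2\right) 3 \cdot 2 \left(1 + 2\right) = 1 \cdot 3 \cdot 2 \cdot 3 = 3 \cdot 6 = 18$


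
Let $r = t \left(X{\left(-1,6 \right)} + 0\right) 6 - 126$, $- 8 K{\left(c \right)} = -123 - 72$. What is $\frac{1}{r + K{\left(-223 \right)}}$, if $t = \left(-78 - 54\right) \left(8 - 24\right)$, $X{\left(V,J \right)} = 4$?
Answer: $\frac{8}{404691} \approx 1.9768 \cdot 10^{-5}$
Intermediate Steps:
$K{\left(c \right)} = \frac{195}{8}$ ($K{\left(c \right)} = - \frac{-123 - 72}{8} = \left(- \frac{1}{8}\right) \left(-195\right) = \frac{195}{8}$)
$t = 2112$ ($t = \left(-132\right) \left(-16\right) = 2112$)
$r = 50562$ ($r = 2112 \left(4 + 0\right) 6 - 126 = 2112 \cdot 4 \cdot 6 - 126 = 2112 \cdot 24 - 126 = 50688 - 126 = 50562$)
$\frac{1}{r + K{\left(-223 \right)}} = \frac{1}{50562 + \frac{195}{8}} = \frac{1}{\frac{404691}{8}} = \frac{8}{404691}$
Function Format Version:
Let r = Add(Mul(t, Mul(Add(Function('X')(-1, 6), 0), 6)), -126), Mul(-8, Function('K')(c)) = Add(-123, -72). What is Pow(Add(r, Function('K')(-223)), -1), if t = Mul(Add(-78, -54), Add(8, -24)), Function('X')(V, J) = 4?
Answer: Rational(8, 404691) ≈ 1.9768e-5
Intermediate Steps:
Function('K')(c) = Rational(195, 8) (Function('K')(c) = Mul(Rational(-1, 8), Add(-123, -72)) = Mul(Rational(-1, 8), -195) = Rational(195, 8))
t = 2112 (t = Mul(-132, -16) = 2112)
r = 50562 (r = Add(Mul(2112, Mul(Add(4, 0), 6)), -126) = Add(Mul(2112, Mul(4, 6)), -126) = Add(Mul(2112, 24), -126) = Add(50688, -126) = 50562)
Pow(Add(r, Function('K')(-223)), -1) = Pow(Add(50562, Rational(195, 8)), -1) = Pow(Rational(404691, 8), -1) = Rational(8, 404691)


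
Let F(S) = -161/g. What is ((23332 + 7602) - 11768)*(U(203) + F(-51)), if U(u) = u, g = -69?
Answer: 11806256/3 ≈ 3.9354e+6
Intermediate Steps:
F(S) = 7/3 (F(S) = -161/(-69) = -161*(-1/69) = 7/3)
((23332 + 7602) - 11768)*(U(203) + F(-51)) = ((23332 + 7602) - 11768)*(203 + 7/3) = (30934 - 11768)*(616/3) = 19166*(616/3) = 11806256/3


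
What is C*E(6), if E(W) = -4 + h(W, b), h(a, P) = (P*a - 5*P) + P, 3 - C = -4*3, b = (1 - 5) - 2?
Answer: -240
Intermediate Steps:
b = -6 (b = -4 - 2 = -6)
C = 15 (C = 3 - (-4)*3 = 3 - 1*(-12) = 3 + 12 = 15)
h(a, P) = -4*P + P*a (h(a, P) = (-5*P + P*a) + P = -4*P + P*a)
E(W) = 20 - 6*W (E(W) = -4 - 6*(-4 + W) = -4 + (24 - 6*W) = 20 - 6*W)
C*E(6) = 15*(20 - 6*6) = 15*(20 - 36) = 15*(-16) = -240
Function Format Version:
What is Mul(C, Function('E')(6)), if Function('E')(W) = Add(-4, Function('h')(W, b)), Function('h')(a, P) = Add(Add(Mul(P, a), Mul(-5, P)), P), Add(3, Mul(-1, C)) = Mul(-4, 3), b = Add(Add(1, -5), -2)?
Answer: -240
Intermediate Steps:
b = -6 (b = Add(-4, -2) = -6)
C = 15 (C = Add(3, Mul(-1, Mul(-4, 3))) = Add(3, Mul(-1, -12)) = Add(3, 12) = 15)
Function('h')(a, P) = Add(Mul(-4, P), Mul(P, a)) (Function('h')(a, P) = Add(Add(Mul(-5, P), Mul(P, a)), P) = Add(Mul(-4, P), Mul(P, a)))
Function('E')(W) = Add(20, Mul(-6, W)) (Function('E')(W) = Add(-4, Mul(-6, Add(-4, W))) = Add(-4, Add(24, Mul(-6, W))) = Add(20, Mul(-6, W)))
Mul(C, Function('E')(6)) = Mul(15, Add(20, Mul(-6, 6))) = Mul(15, Add(20, -36)) = Mul(15, -16) = -240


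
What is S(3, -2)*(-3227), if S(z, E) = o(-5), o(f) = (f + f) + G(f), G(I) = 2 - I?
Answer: 9681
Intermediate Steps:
o(f) = 2 + f (o(f) = (f + f) + (2 - f) = 2*f + (2 - f) = 2 + f)
S(z, E) = -3 (S(z, E) = 2 - 5 = -3)
S(3, -2)*(-3227) = -3*(-3227) = 9681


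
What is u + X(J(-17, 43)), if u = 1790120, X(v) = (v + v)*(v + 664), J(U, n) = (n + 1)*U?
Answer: 1915784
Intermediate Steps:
J(U, n) = U*(1 + n) (J(U, n) = (1 + n)*U = U*(1 + n))
X(v) = 2*v*(664 + v) (X(v) = (2*v)*(664 + v) = 2*v*(664 + v))
u + X(J(-17, 43)) = 1790120 + 2*(-17*(1 + 43))*(664 - 17*(1 + 43)) = 1790120 + 2*(-17*44)*(664 - 17*44) = 1790120 + 2*(-748)*(664 - 748) = 1790120 + 2*(-748)*(-84) = 1790120 + 125664 = 1915784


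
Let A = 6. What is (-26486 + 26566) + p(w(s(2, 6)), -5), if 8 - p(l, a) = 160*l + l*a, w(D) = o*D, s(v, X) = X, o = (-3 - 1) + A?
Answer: -1772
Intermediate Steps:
o = 2 (o = (-3 - 1) + 6 = -4 + 6 = 2)
w(D) = 2*D
p(l, a) = 8 - 160*l - a*l (p(l, a) = 8 - (160*l + l*a) = 8 - (160*l + a*l) = 8 + (-160*l - a*l) = 8 - 160*l - a*l)
(-26486 + 26566) + p(w(s(2, 6)), -5) = (-26486 + 26566) + (8 - 320*6 - 1*(-5)*2*6) = 80 + (8 - 160*12 - 1*(-5)*12) = 80 + (8 - 1920 + 60) = 80 - 1852 = -1772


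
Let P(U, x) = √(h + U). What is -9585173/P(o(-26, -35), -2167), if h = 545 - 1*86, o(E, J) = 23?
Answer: -9585173*√482/482 ≈ -4.3659e+5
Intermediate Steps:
h = 459 (h = 545 - 86 = 459)
P(U, x) = √(459 + U)
-9585173/P(o(-26, -35), -2167) = -9585173/√(459 + 23) = -9585173*√482/482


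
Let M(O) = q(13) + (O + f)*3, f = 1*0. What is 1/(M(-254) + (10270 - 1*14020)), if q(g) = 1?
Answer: -1/4511 ≈ -0.00022168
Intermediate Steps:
f = 0
M(O) = 1 + 3*O (M(O) = 1 + (O + 0)*3 = 1 + O*3 = 1 + 3*O)
1/(M(-254) + (10270 - 1*14020)) = 1/((1 + 3*(-254)) + (10270 - 1*14020)) = 1/((1 - 762) + (10270 - 14020)) = 1/(-761 - 3750) = 1/(-4511) = -1/4511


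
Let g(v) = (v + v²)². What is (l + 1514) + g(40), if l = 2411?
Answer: 2693525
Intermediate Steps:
(l + 1514) + g(40) = (2411 + 1514) + 40²*(1 + 40)² = 3925 + 1600*41² = 3925 + 1600*1681 = 3925 + 2689600 = 2693525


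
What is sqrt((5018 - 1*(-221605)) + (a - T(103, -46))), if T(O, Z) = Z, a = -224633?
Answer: 2*sqrt(509) ≈ 45.122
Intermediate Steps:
sqrt((5018 - 1*(-221605)) + (a - T(103, -46))) = sqrt((5018 - 1*(-221605)) + (-224633 - 1*(-46))) = sqrt((5018 + 221605) + (-224633 + 46)) = sqrt(226623 - 224587) = sqrt(2036) = 2*sqrt(509)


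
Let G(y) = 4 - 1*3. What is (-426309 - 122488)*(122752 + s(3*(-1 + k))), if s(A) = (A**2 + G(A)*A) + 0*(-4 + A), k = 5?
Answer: -67451541676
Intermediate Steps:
G(y) = 1 (G(y) = 4 - 3 = 1)
s(A) = A + A**2 (s(A) = (A**2 + 1*A) + 0*(-4 + A) = (A**2 + A) + 0 = (A + A**2) + 0 = A + A**2)
(-426309 - 122488)*(122752 + s(3*(-1 + k))) = (-426309 - 122488)*(122752 + (3*(-1 + 5))*(1 + 3*(-1 + 5))) = -548797*(122752 + (3*4)*(1 + 3*4)) = -548797*(122752 + 12*(1 + 12)) = -548797*(122752 + 12*13) = -548797*(122752 + 156) = -548797*122908 = -67451541676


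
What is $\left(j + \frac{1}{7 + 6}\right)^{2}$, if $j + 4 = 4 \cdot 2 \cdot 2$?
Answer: $\frac{24649}{169} \approx 145.85$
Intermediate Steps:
$j = 12$ ($j = -4 + 4 \cdot 2 \cdot 2 = -4 + 8 \cdot 2 = -4 + 16 = 12$)
$\left(j + \frac{1}{7 + 6}\right)^{2} = \left(12 + \frac{1}{7 + 6}\right)^{2} = \left(12 + \frac{1}{13}\right)^{2} = \left(\frac{157}{13}\right)^{2} = \frac{24649}{169}$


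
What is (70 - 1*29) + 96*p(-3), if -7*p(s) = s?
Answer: 575/7 ≈ 82.143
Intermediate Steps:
p(s) = -s/7
(70 - 1*29) + 96*p(-3) = (70 - 1*29) + 96*(-⅐*(-3)) = (70 - 29) + 96*(3/7) = 41 + 288/7 = 575/7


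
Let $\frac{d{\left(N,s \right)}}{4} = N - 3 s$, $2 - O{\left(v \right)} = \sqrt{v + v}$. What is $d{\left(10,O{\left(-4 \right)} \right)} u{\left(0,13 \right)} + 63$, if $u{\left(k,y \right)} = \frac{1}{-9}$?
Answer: $\frac{551}{9} - \frac{8 i \sqrt{2}}{3} \approx 61.222 - 3.7712 i$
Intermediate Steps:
$O{\left(v \right)} = 2 - \sqrt{2} \sqrt{v}$ ($O{\left(v \right)} = 2 - \sqrt{v + v} = 2 - \sqrt{2 v} = 2 - \sqrt{2} \sqrt{v}$)
$u{\left(k,y \right)} = - \frac{1}{9}$
$d{\left(N,s \right)} = - 12 s + 4 N$ ($d{\left(N,s \right)} = 4 \left(N - 3 s\right) = - 12 s + 4 N$)
$d{\left(10,O{\left(-4 \right)} \right)} u{\left(0,13 \right)} + 63 = \left(- 12 \left(2 - \sqrt{2} \sqrt{-4}\right) + 4 \cdot 10\right) \left(- \frac{1}{9}\right) + 63 = \left(- 12 \left(2 - \sqrt{2} \cdot 2 i\right) + 40\right) \left(- \frac{1}{9}\right) + 63 = \left(- 12 \left(2 - 2 i \sqrt{2}\right) + 40\right) \left(- \frac{1}{9}\right) + 63 = \left(\left(-24 + 24 i \sqrt{2}\right) + 40\right) \left(- \frac{1}{9}\right) + 63 = \left(16 + 24 i \sqrt{2}\right) \left(- \frac{1}{9}\right) + 63 = \left(- \frac{16}{9} - \frac{8 i \sqrt{2}}{3}\right) + 63 = \frac{551}{9} - \frac{8 i \sqrt{2}}{3}$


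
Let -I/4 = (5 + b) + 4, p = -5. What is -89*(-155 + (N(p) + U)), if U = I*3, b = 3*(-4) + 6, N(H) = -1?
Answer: 17088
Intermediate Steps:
b = -6 (b = -12 + 6 = -6)
I = -12 (I = -4*((5 - 6) + 4) = -4*(-1 + 4) = -4*3 = -12)
U = -36 (U = -12*3 = -36)
-89*(-155 + (N(p) + U)) = -89*(-155 + (-1 - 36)) = -89*(-155 - 37) = -89*(-192) = 17088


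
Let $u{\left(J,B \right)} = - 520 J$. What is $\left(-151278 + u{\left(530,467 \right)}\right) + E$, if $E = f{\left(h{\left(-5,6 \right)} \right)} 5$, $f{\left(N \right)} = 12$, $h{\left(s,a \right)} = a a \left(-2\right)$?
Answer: $-426818$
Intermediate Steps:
$h{\left(s,a \right)} = - 2 a^{2}$ ($h{\left(s,a \right)} = a^{2} \left(-2\right) = - 2 a^{2}$)
$E = 60$ ($E = 12 \cdot 5 = 60$)
$\left(-151278 + u{\left(530,467 \right)}\right) + E = \left(-151278 - 275600\right) + 60 = -426878 + 60 = -426818$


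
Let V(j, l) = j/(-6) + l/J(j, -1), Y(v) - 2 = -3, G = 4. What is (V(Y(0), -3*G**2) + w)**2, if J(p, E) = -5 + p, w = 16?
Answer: 21025/36 ≈ 584.03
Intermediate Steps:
Y(v) = -1 (Y(v) = 2 - 3 = -1)
V(j, l) = -j/6 + l/(-5 + j) (V(j, l) = j/(-6) + l/(-5 + j) = j*(-1/6) + l/(-5 + j) = -j/6 + l/(-5 + j))
(V(Y(0), -3*G**2) + w)**2 = ((-3*4**2 - 1/6*(-1)*(-5 - 1))/(-5 - 1) + 16)**2 = ((-3*16 - 1/6*(-1)*(-6))/(-6) + 16)**2 = (-(-48 - 1)/6 + 16)**2 = (-1/6*(-49) + 16)**2 = (49/6 + 16)**2 = (145/6)**2 = 21025/36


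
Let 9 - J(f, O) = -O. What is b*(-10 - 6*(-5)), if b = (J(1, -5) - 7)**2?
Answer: 180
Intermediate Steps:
J(f, O) = 9 + O (J(f, O) = 9 - (-1)*O = 9 + O)
b = 9 (b = ((9 - 5) - 7)**2 = (4 - 7)**2 = (-3)**2 = 9)
b*(-10 - 6*(-5)) = 9*(-10 - 6*(-5)) = 9*(-10 + 30) = 9*20 = 180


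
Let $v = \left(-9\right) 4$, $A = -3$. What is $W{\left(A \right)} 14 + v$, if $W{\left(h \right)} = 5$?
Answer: $34$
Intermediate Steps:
$v = -36$
$W{\left(A \right)} 14 + v = 5 \cdot 14 - 36 = 70 - 36 = 34$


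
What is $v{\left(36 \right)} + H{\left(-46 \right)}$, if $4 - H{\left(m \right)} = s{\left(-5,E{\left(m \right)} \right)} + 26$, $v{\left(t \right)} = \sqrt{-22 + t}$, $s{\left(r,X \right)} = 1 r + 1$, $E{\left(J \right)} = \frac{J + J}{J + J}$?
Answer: $-18 + \sqrt{14} \approx -14.258$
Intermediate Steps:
$E{\left(J \right)} = 1$ ($E{\left(J \right)} = \frac{2 J}{2 J} = 2 J \frac{1}{2 J} = 1$)
$s{\left(r,X \right)} = 1 + r$ ($s{\left(r,X \right)} = r + 1 = 1 + r$)
$H{\left(m \right)} = -18$ ($H{\left(m \right)} = 4 - \left(\left(1 - 5\right) + 26\right) = 4 - \left(-4 + 26\right) = 4 - 22 = -18$)
$v{\left(36 \right)} + H{\left(-46 \right)} = \sqrt{-22 + 36} - 18 = \sqrt{14} - 18 = -18 + \sqrt{14}$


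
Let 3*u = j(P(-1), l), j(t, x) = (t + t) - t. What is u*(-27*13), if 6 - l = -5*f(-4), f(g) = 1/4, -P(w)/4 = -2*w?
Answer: 936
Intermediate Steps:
P(w) = 8*w (P(w) = -(-8)*w = 8*w)
f(g) = 1/4
l = 29/4 (l = 6 - (-5)/4 = 6 - 1*(-5/4) = 6 + 5/4 = 29/4 ≈ 7.2500)
j(t, x) = t (j(t, x) = 2*t - t = t)
u = -8/3 (u = (8*(-1))/3 = (1/3)*(-8) = -8/3 ≈ -2.6667)
u*(-27*13) = -(-72)*13 = -8/3*(-351) = 936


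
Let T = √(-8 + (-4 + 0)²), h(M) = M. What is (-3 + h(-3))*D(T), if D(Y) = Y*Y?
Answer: -48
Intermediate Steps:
T = 2*√2 (T = √(-8 + (-4)²) = √(-8 + 16) = √8 = 2*√2 ≈ 2.8284)
D(Y) = Y²
(-3 + h(-3))*D(T) = (-3 - 3)*(2*√2)² = -6*8 = -48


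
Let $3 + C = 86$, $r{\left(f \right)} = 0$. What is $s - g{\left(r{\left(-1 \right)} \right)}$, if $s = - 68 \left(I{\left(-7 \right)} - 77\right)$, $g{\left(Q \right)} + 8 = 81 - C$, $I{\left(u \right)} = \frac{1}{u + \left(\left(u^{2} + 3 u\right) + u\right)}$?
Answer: $\frac{36688}{7} \approx 5241.1$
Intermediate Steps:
$C = 83$ ($C = -3 + 86 = 83$)
$I{\left(u \right)} = \frac{1}{u^{2} + 5 u}$ ($I{\left(u \right)} = \frac{1}{u + \left(u^{2} + 4 u\right)} = \frac{1}{u^{2} + 5 u}$)
$g{\left(Q \right)} = -10$ ($g{\left(Q \right)} = -8 + \left(81 - 83\right) = -8 - 2 = -10$)
$s = \frac{36618}{7}$ ($s = - 68 \left(\frac{1}{\left(-7\right) \left(5 - 7\right)} - 77\right) = - 68 \left(- \frac{1}{7 \left(-2\right)} - 77\right) = - 68 \left(\left(- \frac{1}{7}\right) \left(- \frac{1}{2}\right) - 77\right) = - 68 \left(\frac{1}{14} - 77\right) = \left(-68\right) \left(- \frac{1077}{14}\right) = \frac{36618}{7} \approx 5231.1$)
$s - g{\left(r{\left(-1 \right)} \right)} = \frac{36618}{7} - -10 = \frac{36618}{7} + 10 = \frac{36688}{7}$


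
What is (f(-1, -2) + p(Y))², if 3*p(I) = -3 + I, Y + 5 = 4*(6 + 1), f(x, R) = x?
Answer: 289/9 ≈ 32.111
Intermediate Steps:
Y = 23 (Y = -5 + 4*(6 + 1) = -5 + 4*7 = -5 + 28 = 23)
p(I) = -1 + I/3 (p(I) = (-3 + I)/3 = -1 + I/3)
(f(-1, -2) + p(Y))² = (-1 + (-1 + (⅓)*23))² = (-1 + (-1 + 23/3))² = (-1 + 20/3)² = (17/3)² = 289/9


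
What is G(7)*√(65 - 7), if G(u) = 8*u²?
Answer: 392*√58 ≈ 2985.4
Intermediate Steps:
G(7)*√(65 - 7) = (8*7²)*√(65 - 7) = (8*49)*√58 = 392*√58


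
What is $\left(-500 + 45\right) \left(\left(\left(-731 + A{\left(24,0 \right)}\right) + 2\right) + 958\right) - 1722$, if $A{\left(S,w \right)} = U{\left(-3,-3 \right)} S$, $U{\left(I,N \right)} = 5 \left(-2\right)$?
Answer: $3283$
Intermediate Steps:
$U{\left(I,N \right)} = -10$
$A{\left(S,w \right)} = - 10 S$
$\left(-500 + 45\right) \left(\left(\left(-731 + A{\left(24,0 \right)}\right) + 2\right) + 958\right) - 1722 = \left(-500 + 45\right) \left(\left(\left(-731 - 240\right) + 2\right) + 958\right) - 1722 = - 455 \left(\left(\left(-731 - 240\right) + 2\right) + 958\right) - 1722 = - 455 \left(\left(-971 + 2\right) + 958\right) - 1722 = - 455 \left(-969 + 958\right) - 1722 = \left(-455\right) \left(-11\right) - 1722 = 5005 - 1722 = 3283$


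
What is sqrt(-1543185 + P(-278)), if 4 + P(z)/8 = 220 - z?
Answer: I*sqrt(1539233) ≈ 1240.7*I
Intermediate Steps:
P(z) = 1728 - 8*z (P(z) = -32 + 8*(220 - z) = -32 + (1760 - 8*z) = 1728 - 8*z)
sqrt(-1543185 + P(-278)) = sqrt(-1543185 + (1728 - 8*(-278))) = sqrt(-1543185 + (1728 + 2224)) = sqrt(-1543185 + 3952) = sqrt(-1539233) = I*sqrt(1539233)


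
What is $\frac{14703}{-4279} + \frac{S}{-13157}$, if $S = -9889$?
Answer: $- \frac{151132340}{56298803} \approx -2.6845$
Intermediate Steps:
$\frac{14703}{-4279} + \frac{S}{-13157} = \frac{14703}{-4279} - \frac{9889}{-13157} = 14703 \left(- \frac{1}{4279}\right) - - \frac{9889}{13157} = - \frac{14703}{4279} + \frac{9889}{13157} = - \frac{151132340}{56298803}$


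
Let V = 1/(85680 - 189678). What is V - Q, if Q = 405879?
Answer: -42210604243/103998 ≈ -4.0588e+5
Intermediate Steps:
V = -1/103998 (V = 1/(-103998) = -1/103998 ≈ -9.6156e-6)
V - Q = -1/103998 - 1*405879 = -1/103998 - 405879 = -42210604243/103998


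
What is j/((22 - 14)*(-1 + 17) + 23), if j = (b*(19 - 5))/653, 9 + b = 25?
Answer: 224/98603 ≈ 0.0022717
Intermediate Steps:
b = 16 (b = -9 + 25 = 16)
j = 224/653 (j = (16*(19 - 5))/653 = (16*14)*(1/653) = 224*(1/653) = 224/653 ≈ 0.34303)
j/((22 - 14)*(-1 + 17) + 23) = 224/(653*((22 - 14)*(-1 + 17) + 23)) = 224/(653*(8*16 + 23)) = 224/(653*(128 + 23)) = (224/653)/151 = (224/653)*(1/151) = 224/98603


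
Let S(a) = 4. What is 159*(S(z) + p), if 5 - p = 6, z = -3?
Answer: 477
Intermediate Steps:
p = -1 (p = 5 - 1*6 = 5 - 6 = -1)
159*(S(z) + p) = 159*(4 - 1) = 159*3 = 477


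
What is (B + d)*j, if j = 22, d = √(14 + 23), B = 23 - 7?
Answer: 352 + 22*√37 ≈ 485.82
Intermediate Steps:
B = 16
d = √37 ≈ 6.0828
(B + d)*j = (16 + √37)*22 = 352 + 22*√37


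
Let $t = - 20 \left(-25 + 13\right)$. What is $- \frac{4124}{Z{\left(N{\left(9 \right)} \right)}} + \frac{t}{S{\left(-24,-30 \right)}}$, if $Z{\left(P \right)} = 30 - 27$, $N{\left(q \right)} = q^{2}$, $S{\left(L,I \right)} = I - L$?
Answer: $- \frac{4244}{3} \approx -1414.7$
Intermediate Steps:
$t = 240$ ($t = \left(-20\right) \left(-12\right) = 240$)
$Z{\left(P \right)} = 3$
$- \frac{4124}{Z{\left(N{\left(9 \right)} \right)}} + \frac{t}{S{\left(-24,-30 \right)}} = - \frac{4124}{3} + \frac{240}{-30 - -24} = \left(-4124\right) \frac{1}{3} + \frac{240}{-30 + 24} = - \frac{4124}{3} + \frac{240}{-6} = - \frac{4124}{3} + 240 \left(- \frac{1}{6}\right) = - \frac{4124}{3} - 40 = - \frac{4244}{3}$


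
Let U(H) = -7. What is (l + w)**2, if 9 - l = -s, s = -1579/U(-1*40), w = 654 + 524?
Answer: 97772544/49 ≈ 1.9954e+6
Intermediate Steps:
w = 1178
s = 1579/7 (s = -1579/(-7) = -1579*(-1/7) = 1579/7 ≈ 225.57)
l = 1642/7 (l = 9 - (-1)*1579/7 = 9 - 1*(-1579/7) = 9 + 1579/7 = 1642/7 ≈ 234.57)
(l + w)**2 = (1642/7 + 1178)**2 = (9888/7)**2 = 97772544/49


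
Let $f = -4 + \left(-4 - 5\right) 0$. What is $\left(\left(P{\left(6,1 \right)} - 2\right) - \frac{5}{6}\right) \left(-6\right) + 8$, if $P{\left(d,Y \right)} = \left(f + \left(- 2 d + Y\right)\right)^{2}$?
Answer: $-1325$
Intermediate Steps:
$f = -4$ ($f = -4 - 0 = -4 + 0 = -4$)
$P{\left(d,Y \right)} = \left(-4 + Y - 2 d\right)^{2}$ ($P{\left(d,Y \right)} = \left(-4 + \left(- 2 d + Y\right)\right)^{2} = \left(-4 + \left(Y - 2 d\right)\right)^{2} = \left(-4 + Y - 2 d\right)^{2}$)
$\left(\left(P{\left(6,1 \right)} - 2\right) - \frac{5}{6}\right) \left(-6\right) + 8 = \left(\left(\left(4 - 1 + 2 \cdot 6\right)^{2} - 2\right) - \frac{5}{6}\right) \left(-6\right) + 8 = \left(\left(\left(4 - 1 + 12\right)^{2} - 2\right) - \frac{5}{6}\right) \left(-6\right) + 8 = \left(\left(15^{2} - 2\right) - \frac{5}{6}\right) \left(-6\right) + 8 = \left(\left(225 - 2\right) - \frac{5}{6}\right) \left(-6\right) + 8 = \left(223 - \frac{5}{6}\right) \left(-6\right) + 8 = \frac{1333}{6} \left(-6\right) + 8 = -1333 + 8 = -1325$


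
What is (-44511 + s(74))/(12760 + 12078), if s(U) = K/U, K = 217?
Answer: -3293597/1838012 ≈ -1.7919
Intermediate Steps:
s(U) = 217/U
(-44511 + s(74))/(12760 + 12078) = (-44511 + 217/74)/(12760 + 12078) = (-44511 + 217*(1/74))/24838 = (-44511 + 217/74)*(1/24838) = -3293597/74*1/24838 = -3293597/1838012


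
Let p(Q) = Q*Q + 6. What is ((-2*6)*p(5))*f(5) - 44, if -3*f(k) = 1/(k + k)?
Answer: -158/5 ≈ -31.600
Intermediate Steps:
p(Q) = 6 + Q**2 (p(Q) = Q**2 + 6 = 6 + Q**2)
f(k) = -1/(6*k) (f(k) = -1/(3*(k + k)) = -1/(2*k)/3 = -1/(6*k))
((-2*6)*p(5))*f(5) - 44 = ((-2*6)*(6 + 5**2))*(-1/6/5) - 44 = (-12*(6 + 25))*(-1/6*1/5) - 44 = -12*31*(-1/30) - 44 = -372*(-1/30) - 44 = 62/5 - 44 = -158/5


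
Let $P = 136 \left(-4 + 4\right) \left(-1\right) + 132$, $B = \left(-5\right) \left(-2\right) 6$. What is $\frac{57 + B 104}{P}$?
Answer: $\frac{2099}{44} \approx 47.705$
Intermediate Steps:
$B = 60$ ($B = 10 \cdot 6 = 60$)
$P = 132$ ($P = 136 \cdot 0 \left(-1\right) + 132 = 136 \cdot 0 + 132 = 0 + 132 = 132$)
$\frac{57 + B 104}{P} = \frac{57 + 60 \cdot 104}{132} = \left(57 + 6240\right) \frac{1}{132} = 6297 \cdot \frac{1}{132} = \frac{2099}{44}$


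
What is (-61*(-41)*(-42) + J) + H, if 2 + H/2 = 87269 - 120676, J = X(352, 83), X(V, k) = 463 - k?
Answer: -171480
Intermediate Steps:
J = 380 (J = 463 - 1*83 = 463 - 83 = 380)
H = -66818 (H = -4 + 2*(87269 - 120676) = -4 + 2*(-33407) = -4 - 66814 = -66818)
(-61*(-41)*(-42) + J) + H = (-61*(-41)*(-42) + 380) - 66818 = (2501*(-42) + 380) - 66818 = (-105042 + 380) - 66818 = -104662 - 66818 = -171480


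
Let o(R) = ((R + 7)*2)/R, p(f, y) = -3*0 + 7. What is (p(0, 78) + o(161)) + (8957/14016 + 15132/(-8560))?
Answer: 1372535389/172466880 ≈ 7.9583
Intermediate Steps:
p(f, y) = 7 (p(f, y) = 0 + 7 = 7)
o(R) = (14 + 2*R)/R (o(R) = ((7 + R)*2)/R = (14 + 2*R)/R)
(p(0, 78) + o(161)) + (8957/14016 + 15132/(-8560)) = (7 + (2 + 14/161)) + (8957/14016 + 15132/(-8560)) = (7 + (2 + 14*(1/161))) + (8957*(1/14016) + 15132*(-1/8560)) = (7 + (2 + 2/23)) + (8957/14016 - 3783/2140) = (7 + 48/23) - 8463637/7498560 = 209/23 - 8463637/7498560 = 1372535389/172466880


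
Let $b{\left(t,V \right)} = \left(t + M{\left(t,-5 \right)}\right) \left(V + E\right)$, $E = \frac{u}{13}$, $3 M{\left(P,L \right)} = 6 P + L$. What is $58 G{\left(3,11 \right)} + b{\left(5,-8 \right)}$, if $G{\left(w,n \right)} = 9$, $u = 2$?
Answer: $\frac{5426}{13} \approx 417.38$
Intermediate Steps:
$M{\left(P,L \right)} = 2 P + \frac{L}{3}$ ($M{\left(P,L \right)} = \frac{6 P + L}{3} = \frac{L + 6 P}{3} = 2 P + \frac{L}{3}$)
$E = \frac{2}{13} \approx 0.15385$
$b{\left(t,V \right)} = \left(- \frac{5}{3} + 3 t\right) \left(\frac{2}{13} + V\right)$ ($b{\left(t,V \right)} = \left(t + \left(2 t + \frac{1}{3} \left(-5\right)\right)\right) \left(V + \frac{2}{13}\right) = \left(t + \left(2 t - \frac{5}{3}\right)\right) \left(\frac{2}{13} + V\right) = \left(t + \left(- \frac{5}{3} + 2 t\right)\right) \left(\frac{2}{13} + V\right) = \left(- \frac{5}{3} + 3 t\right) \left(\frac{2}{13} + V\right)$)
$58 G{\left(3,11 \right)} + b{\left(5,-8 \right)} = 58 \cdot 9 + \left(- \frac{10}{39} - - \frac{40}{3} + \frac{6}{13} \cdot 5 + 3 \left(-8\right) 5\right) = 522 + \left(- \frac{10}{39} + \frac{40}{3} + \frac{30}{13} - 120\right) = 522 - \frac{1360}{13} = \frac{5426}{13}$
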